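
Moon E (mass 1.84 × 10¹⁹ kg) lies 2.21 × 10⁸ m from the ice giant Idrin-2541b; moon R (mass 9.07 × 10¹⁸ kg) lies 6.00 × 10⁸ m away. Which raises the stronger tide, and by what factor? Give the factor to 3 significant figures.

Moon E, by a factor of ≈ 40.6

Compare M/d³ for the two perturbers:
Moon E: (1.84 × 10¹⁹) / (2.21 × 10⁸)³ = 1.705 × 10⁻⁶
Moon R: (9.07 × 10¹⁸) / (6.00 × 10⁸)³ = 4.199 × 10⁻⁸
Ratio (larger/smaller) = 40.6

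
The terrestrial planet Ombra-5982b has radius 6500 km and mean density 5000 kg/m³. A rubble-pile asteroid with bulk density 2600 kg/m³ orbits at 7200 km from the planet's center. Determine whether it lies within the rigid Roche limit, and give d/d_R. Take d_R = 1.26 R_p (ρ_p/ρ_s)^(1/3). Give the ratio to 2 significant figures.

inside; d/d_R ≈ 0.71

d_R = 1.26 × (6500 km) × (5000/2600)^(1/3) = 10180 km
d/d_R = (7200) / (10180) = 0.71
Since d/d_R < 1, the body is inside the Roche limit.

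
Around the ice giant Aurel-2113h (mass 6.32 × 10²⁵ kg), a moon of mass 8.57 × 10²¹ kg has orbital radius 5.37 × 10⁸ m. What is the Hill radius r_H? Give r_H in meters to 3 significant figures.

r_H ≈ a (m/3M)^(1/3)
    = (5.37 × 10⁸) × (8.57 × 10²¹ / (3 × 6.32 × 10²⁵))^(1/3)
    = 1.91 × 10⁷ m

1.91 × 10⁷ m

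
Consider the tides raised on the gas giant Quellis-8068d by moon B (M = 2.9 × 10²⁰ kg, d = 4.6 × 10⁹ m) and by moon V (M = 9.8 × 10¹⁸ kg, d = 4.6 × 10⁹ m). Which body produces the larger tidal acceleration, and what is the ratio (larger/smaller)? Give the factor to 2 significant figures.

Tidal acceleration ∝ M/d³, so compare M/d³ for each.
Moon B: (2.9 × 10²⁰) / (4.6 × 10⁹)³ = 2.979 × 10⁻⁹
Moon V: (9.8 × 10¹⁸) / (4.6 × 10⁹)³ = 1.007 × 10⁻¹⁰
Ratio (larger/smaller) = 30

Moon B, by a factor of ≈ 30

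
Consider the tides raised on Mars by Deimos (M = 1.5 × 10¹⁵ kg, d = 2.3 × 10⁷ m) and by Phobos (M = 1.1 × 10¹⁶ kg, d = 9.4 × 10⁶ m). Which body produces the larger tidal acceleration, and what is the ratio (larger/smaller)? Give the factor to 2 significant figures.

Tidal acceleration ∝ M/d³, so compare M/d³ for each.
Deimos: (1.5 × 10¹⁵) / (2.3 × 10⁷)³ = 1.233 × 10⁻⁷
Phobos: (1.1 × 10¹⁶) / (9.4 × 10⁶)³ = 1.324 × 10⁻⁵
Ratio (larger/smaller) = 110

Phobos, by a factor of ≈ 110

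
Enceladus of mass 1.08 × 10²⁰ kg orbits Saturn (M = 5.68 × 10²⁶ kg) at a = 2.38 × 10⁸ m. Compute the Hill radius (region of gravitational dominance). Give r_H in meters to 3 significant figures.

9.49 × 10⁵ m

r_H ≈ a (m/3M)^(1/3)
    = (2.38 × 10⁸) × (1.08 × 10²⁰ / (3 × 5.68 × 10²⁶))^(1/3)
    = 9.49 × 10⁵ m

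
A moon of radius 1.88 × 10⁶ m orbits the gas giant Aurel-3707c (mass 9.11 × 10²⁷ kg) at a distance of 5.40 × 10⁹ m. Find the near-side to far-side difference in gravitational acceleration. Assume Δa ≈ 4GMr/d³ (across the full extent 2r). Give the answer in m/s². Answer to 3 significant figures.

2.90 × 10⁻⁵ m/s²

Δa = 4GMr/d³
   = 4 × (6.674 × 10⁻¹¹) × (9.11 × 10²⁷) × (1.88 × 10⁶) / (5.40 × 10⁹)³
   = 2.90 × 10⁻⁵ m/s²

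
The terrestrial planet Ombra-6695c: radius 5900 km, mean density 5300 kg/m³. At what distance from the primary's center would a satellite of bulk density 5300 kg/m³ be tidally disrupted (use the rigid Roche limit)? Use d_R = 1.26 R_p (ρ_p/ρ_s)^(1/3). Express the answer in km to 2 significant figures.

7400 km

d_R = 1.26 × 5900 km × (5300/5300)^(1/3)
    = 7400 km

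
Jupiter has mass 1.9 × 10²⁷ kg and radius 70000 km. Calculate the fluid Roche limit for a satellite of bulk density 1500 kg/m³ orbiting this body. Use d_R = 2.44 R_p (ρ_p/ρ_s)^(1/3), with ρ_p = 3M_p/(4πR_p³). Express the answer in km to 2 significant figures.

1.6 × 10⁵ km

ρ_p = 3M_p/(4πR_p³) = 3 × (1.9 × 10²⁷) / (4π × (7.0 × 10⁷ m)³) = 1300 kg/m³
d_R = 2.44 × 70000 km × (1300/1500)^(1/3)
    = 1.6 × 10⁵ km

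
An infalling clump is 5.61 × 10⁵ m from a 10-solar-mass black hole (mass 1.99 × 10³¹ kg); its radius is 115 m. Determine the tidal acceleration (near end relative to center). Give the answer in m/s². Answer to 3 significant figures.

The tidal stretch is the gradient of GM/d² times the body's extent r, hence the 1/d³ dependence.
Δa = 2GMr/d³
   = 2 × (6.674 × 10⁻¹¹) × (1.99 × 10³¹) × (115) / (5.61 × 10⁵)³
   = 1.73 × 10⁶ m/s²

1.73 × 10⁶ m/s²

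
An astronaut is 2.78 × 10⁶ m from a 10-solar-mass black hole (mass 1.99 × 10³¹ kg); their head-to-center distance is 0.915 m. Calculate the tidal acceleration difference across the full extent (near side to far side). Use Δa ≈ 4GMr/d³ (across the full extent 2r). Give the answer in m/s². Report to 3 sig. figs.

a_tidal = 4GMr/d³
        = 4 × (6.674 × 10⁻¹¹) × (1.99 × 10³¹) × (0.915) / (2.78 × 10⁶)³
        = 2.26 × 10² m/s²

2.26 × 10² m/s²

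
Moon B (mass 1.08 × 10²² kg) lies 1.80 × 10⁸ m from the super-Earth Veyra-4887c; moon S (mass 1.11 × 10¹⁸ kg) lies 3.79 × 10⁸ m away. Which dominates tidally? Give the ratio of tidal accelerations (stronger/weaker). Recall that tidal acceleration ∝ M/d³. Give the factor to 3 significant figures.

Moon B, by a factor of ≈ 90800

The tide-raising term goes as M/d³ (the gradient of a 1/d² field).
Moon B: (1.08 × 10²²) / (1.80 × 10⁸)³ = 1.852 × 10⁻³
Moon S: (1.11 × 10¹⁸) / (3.79 × 10⁸)³ = 2.039 × 10⁻⁸
Ratio (larger/smaller) = 90800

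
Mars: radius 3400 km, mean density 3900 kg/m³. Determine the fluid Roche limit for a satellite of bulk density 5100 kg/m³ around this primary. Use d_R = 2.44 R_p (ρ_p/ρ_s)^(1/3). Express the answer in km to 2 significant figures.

d_R = 2.44 × 3400 km × (3900/5100)^(1/3)
    = 7600 km

7600 km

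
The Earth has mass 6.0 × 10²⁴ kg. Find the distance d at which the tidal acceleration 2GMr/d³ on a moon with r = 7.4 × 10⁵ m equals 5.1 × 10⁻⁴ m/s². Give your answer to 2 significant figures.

1.1 × 10⁸ m

2GMr/d³ = a_tidal  ⇒  d = (2GMr / a_tidal)^(1/3)
d = (2 × 6.674×10⁻¹¹ × (6.0 × 10²⁴) × (7.4 × 10⁵) / (5.1 × 10⁻⁴))^(1/3)
  = 1.1 × 10⁸ m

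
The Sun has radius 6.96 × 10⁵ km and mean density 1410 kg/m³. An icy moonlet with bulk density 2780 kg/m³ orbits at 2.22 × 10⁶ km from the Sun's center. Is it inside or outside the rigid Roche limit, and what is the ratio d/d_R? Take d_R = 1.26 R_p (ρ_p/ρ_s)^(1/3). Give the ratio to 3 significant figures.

outside; d/d_R ≈ 3.17

d_R = 1.26 × (6.96 × 10⁵ km) × (1410/2780)^(1/3) = 6.994 × 10⁵ km
d/d_R = (2.22 × 10⁶) / (6.994 × 10⁵) = 3.17
Since d/d_R > 1, the body is outside the Roche limit.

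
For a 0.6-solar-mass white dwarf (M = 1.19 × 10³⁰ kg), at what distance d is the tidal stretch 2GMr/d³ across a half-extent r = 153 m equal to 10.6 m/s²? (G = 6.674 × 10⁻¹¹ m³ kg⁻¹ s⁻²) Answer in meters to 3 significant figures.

2GMr/d³ = a_tidal  ⇒  d = (2GMr / a_tidal)^(1/3)
d = (2 × 6.674×10⁻¹¹ × (1.19 × 10³⁰) × (153) / (10.6))^(1/3)
  = 1.32 × 10⁷ m

1.32 × 10⁷ m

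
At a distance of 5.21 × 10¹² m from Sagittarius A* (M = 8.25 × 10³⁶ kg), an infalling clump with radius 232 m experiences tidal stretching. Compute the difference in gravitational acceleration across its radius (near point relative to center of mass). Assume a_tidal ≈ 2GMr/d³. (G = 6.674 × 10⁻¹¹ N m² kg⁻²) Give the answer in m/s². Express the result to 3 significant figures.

1.81 × 10⁻⁹ m/s²

Δg = 2GMr/d³
   = 2 × (6.674 × 10⁻¹¹) × (8.25 × 10³⁶) × (232) / (5.21 × 10¹²)³
   = 1.81 × 10⁻⁹ m/s²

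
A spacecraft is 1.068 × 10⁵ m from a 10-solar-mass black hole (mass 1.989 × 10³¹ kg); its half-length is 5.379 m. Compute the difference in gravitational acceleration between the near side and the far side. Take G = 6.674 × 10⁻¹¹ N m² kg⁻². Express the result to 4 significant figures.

Differencing GM/(d−r)² and GM/(d+r)² to first order in r/d gives 4GMr/d³.
Δg = 4GMr/d³
   = 4 × (6.674 × 10⁻¹¹) × (1.989 × 10³¹) × (5.379) / (1.068 × 10⁵)³
   = 2.345 × 10⁷ m/s²

2.345 × 10⁷ m/s²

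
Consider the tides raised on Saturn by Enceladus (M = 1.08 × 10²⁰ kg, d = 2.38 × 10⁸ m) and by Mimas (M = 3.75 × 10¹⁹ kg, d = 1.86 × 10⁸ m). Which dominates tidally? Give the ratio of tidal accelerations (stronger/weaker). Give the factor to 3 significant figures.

Enceladus, by a factor of ≈ 1.37

The tide-raising term goes as M/d³ (the gradient of a 1/d² field).
Enceladus: (1.08 × 10²⁰) / (2.38 × 10⁸)³ = 8.011 × 10⁻⁶
Mimas: (3.75 × 10¹⁹) / (1.86 × 10⁸)³ = 5.828 × 10⁻⁶
Ratio (larger/smaller) = 1.37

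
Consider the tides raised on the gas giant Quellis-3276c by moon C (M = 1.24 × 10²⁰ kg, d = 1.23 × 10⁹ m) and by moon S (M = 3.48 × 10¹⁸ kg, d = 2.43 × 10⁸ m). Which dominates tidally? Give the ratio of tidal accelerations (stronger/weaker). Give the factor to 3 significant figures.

Compare M/d³ for the two perturbers:
Moon C: (1.24 × 10²⁰) / (1.23 × 10⁹)³ = 6.664 × 10⁻⁸
Moon S: (3.48 × 10¹⁸) / (2.43 × 10⁸)³ = 2.425 × 10⁻⁷
Ratio (larger/smaller) = 3.64

Moon S, by a factor of ≈ 3.64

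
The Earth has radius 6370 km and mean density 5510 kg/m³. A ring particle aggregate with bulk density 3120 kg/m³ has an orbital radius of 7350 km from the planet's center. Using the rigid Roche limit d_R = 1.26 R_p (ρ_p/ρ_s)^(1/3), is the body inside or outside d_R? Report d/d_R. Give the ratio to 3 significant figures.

d_R = 1.26 × (6370 km) × (5510/3120)^(1/3) = 9702 km
d/d_R = (7350) / (9702) = 0.758
Since d/d_R < 1, the body is inside the Roche limit.

inside; d/d_R ≈ 0.758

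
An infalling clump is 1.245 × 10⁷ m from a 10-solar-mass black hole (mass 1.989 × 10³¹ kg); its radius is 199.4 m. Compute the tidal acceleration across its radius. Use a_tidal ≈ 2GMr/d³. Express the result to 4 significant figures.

2.743 × 10² m/s²

Δa = 2GMr/d³
   = 2 × (6.674 × 10⁻¹¹) × (1.989 × 10³¹) × (199.4) / (1.245 × 10⁷)³
   = 2.743 × 10² m/s²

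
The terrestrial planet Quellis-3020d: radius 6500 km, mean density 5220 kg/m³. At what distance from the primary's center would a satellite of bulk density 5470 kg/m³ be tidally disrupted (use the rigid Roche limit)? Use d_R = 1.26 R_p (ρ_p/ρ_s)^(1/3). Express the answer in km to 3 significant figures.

8060 km

d_R = 1.26 × 6500 km × (5220/5470)^(1/3)
    = 8060 km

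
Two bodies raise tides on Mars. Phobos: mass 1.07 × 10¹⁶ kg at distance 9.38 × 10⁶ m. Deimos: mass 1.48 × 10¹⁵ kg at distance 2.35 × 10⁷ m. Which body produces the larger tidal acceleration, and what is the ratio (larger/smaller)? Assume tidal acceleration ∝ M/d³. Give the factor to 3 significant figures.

Phobos, by a factor of ≈ 114

Tidal acceleration ∝ M/d³, so compare M/d³ for each.
Phobos: (1.07 × 10¹⁶) / (9.38 × 10⁶)³ = 1.297 × 10⁻⁵
Deimos: (1.48 × 10¹⁵) / (2.35 × 10⁷)³ = 1.140 × 10⁻⁷
Ratio (larger/smaller) = 114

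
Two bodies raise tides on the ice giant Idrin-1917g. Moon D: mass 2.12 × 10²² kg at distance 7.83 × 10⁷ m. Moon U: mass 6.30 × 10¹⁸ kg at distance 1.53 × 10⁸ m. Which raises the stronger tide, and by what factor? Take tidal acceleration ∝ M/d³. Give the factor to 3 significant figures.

Moon D, by a factor of ≈ 25100

Compare M/d³ for the two perturbers:
Moon D: (2.12 × 10²²) / (7.83 × 10⁷)³ = 4.416 × 10⁻²
Moon U: (6.30 × 10¹⁸) / (1.53 × 10⁸)³ = 1.759 × 10⁻⁶
Ratio (larger/smaller) = 25100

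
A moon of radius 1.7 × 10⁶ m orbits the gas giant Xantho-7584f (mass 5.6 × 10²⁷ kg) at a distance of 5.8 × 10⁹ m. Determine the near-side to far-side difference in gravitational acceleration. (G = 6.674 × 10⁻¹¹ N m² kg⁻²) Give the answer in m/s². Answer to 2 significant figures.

Near-to-far spans 2r, so the tidal difference is twice the near-to-center value: 4GMr/d³.
Δa = 4GMr/d³
   = 4 × (6.674 × 10⁻¹¹) × (5.6 × 10²⁷) × (1.7 × 10⁶) / (5.8 × 10⁹)³
   = 1.3 × 10⁻⁵ m/s²

1.3 × 10⁻⁵ m/s²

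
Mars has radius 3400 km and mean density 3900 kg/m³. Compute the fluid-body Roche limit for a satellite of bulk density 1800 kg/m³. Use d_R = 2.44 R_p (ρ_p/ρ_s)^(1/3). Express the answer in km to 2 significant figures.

11000 km

d_R = 2.44 × 3400 km × (3900/1800)^(1/3)
    = 11000 km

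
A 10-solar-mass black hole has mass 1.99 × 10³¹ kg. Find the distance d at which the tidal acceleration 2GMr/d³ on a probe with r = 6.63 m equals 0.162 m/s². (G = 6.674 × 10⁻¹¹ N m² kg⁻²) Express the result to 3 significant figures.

4.77 × 10⁷ m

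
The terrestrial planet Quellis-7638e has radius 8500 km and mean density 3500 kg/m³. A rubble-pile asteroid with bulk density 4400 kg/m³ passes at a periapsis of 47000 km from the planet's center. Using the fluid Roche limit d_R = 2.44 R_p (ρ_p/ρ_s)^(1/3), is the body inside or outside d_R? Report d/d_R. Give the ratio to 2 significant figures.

outside; d/d_R ≈ 2.4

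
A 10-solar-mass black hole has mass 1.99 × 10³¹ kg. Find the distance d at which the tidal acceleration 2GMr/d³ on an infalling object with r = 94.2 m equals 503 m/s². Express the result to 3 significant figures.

2GMr/d³ = a_tidal  ⇒  d = (2GMr / a_tidal)^(1/3)
d = (2 × 6.674×10⁻¹¹ × (1.99 × 10³¹) × (94.2) / (503))^(1/3)
  = 7.92 × 10⁶ m

7.92 × 10⁶ m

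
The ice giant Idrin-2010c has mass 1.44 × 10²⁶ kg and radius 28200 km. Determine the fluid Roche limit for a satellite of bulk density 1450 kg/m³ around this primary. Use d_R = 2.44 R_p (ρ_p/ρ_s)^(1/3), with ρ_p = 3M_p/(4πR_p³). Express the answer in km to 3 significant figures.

70100 km

ρ_p = 3M_p/(4πR_p³) = 3 × (1.44 × 10²⁶) / (4π × (2.82 × 10⁷ m)³) = 1530 kg/m³
d_R = 2.44 × 28200 km × (1530/1450)^(1/3)
    = 70100 km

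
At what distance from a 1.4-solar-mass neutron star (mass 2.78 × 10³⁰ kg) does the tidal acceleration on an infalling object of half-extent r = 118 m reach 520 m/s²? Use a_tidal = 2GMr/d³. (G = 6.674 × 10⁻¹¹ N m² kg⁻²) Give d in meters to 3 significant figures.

2GMr/d³ = a_tidal  ⇒  d = (2GMr / a_tidal)^(1/3)
d = (2 × 6.674×10⁻¹¹ × (2.78 × 10³⁰) × (118) / (520))^(1/3)
  = 4.38 × 10⁶ m

4.38 × 10⁶ m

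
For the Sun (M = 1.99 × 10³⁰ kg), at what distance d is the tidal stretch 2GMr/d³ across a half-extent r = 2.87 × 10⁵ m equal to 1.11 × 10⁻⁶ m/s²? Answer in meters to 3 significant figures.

2GMr/d³ = a_tidal  ⇒  d = (2GMr / a_tidal)^(1/3)
d = (2 × 6.674×10⁻¹¹ × (1.99 × 10³⁰) × (2.87 × 10⁵) / (1.11 × 10⁻⁶))^(1/3)
  = 4.10 × 10¹⁰ m

4.10 × 10¹⁰ m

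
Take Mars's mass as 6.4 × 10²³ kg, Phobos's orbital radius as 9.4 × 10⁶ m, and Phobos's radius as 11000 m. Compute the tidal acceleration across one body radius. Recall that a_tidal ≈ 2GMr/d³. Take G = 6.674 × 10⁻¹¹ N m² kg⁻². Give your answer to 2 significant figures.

The tidal stretch is the gradient of GM/d² times the body's extent r, hence the 1/d³ dependence.
Δa = 2GMr/d³
   = 2 × (6.674 × 10⁻¹¹) × (6.4 × 10²³) × (11000) / (9.4 × 10⁶)³
   = 1.1 × 10⁻³ m/s²

1.1 × 10⁻³ m/s²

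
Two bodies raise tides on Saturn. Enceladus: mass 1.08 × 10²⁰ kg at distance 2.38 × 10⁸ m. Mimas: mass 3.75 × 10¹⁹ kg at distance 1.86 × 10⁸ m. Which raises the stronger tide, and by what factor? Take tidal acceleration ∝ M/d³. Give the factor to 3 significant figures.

Compare M/d³ for the two perturbers:
Enceladus: (1.08 × 10²⁰) / (2.38 × 10⁸)³ = 8.011 × 10⁻⁶
Mimas: (3.75 × 10¹⁹) / (1.86 × 10⁸)³ = 5.828 × 10⁻⁶
Ratio (larger/smaller) = 1.37

Enceladus, by a factor of ≈ 1.37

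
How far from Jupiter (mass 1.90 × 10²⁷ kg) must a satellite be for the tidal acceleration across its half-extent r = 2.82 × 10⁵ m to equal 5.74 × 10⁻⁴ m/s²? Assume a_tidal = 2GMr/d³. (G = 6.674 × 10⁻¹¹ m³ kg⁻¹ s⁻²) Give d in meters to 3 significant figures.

2GMr/d³ = a_tidal  ⇒  d = (2GMr / a_tidal)^(1/3)
d = (2 × 6.674×10⁻¹¹ × (1.90 × 10²⁷) × (2.82 × 10⁵) / (5.74 × 10⁻⁴))^(1/3)
  = 4.99 × 10⁸ m

4.99 × 10⁸ m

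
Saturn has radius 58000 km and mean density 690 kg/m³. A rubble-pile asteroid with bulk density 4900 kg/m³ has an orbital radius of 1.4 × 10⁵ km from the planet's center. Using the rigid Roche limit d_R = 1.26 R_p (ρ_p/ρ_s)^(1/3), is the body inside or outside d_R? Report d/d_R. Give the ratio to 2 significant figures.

d_R = 1.26 × (58000 km) × (690/4900)^(1/3) = 38020 km
d/d_R = (1.4 × 10⁵) / (38020) = 3.7
Since d/d_R > 1, the body is outside the Roche limit.

outside; d/d_R ≈ 3.7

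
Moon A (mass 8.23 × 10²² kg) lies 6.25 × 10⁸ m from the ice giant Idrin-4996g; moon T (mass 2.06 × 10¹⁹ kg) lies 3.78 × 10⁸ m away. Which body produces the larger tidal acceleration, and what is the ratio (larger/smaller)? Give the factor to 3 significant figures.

Moon A, by a factor of ≈ 884

Compare M/d³ for the two perturbers:
Moon A: (8.23 × 10²²) / (6.25 × 10⁸)³ = 3.371 × 10⁻⁴
Moon T: (2.06 × 10¹⁹) / (3.78 × 10⁸)³ = 3.814 × 10⁻⁷
Ratio (larger/smaller) = 884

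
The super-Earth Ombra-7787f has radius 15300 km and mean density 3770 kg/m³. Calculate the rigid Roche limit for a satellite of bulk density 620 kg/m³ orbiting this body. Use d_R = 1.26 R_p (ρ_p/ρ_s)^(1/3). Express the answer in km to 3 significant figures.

d_R = 1.26 × 15300 km × (3770/620)^(1/3)
    = 35200 km

35200 km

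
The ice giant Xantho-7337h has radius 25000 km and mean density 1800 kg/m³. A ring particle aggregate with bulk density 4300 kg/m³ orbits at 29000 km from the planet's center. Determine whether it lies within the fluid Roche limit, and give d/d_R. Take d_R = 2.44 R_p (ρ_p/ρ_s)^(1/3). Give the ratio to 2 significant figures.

d_R = 2.44 × (25000 km) × (1800/4300)^(1/3) = 45630 km
d/d_R = (29000) / (45630) = 0.64
Since d/d_R < 1, the body is inside the Roche limit.

inside; d/d_R ≈ 0.64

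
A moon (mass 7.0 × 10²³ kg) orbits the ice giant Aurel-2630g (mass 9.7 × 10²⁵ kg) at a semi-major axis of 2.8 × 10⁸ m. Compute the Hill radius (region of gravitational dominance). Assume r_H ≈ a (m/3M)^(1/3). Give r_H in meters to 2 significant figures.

r_H ≈ a (m/3M)^(1/3)
    = (2.8 × 10⁸) × (7.0 × 10²³ / (3 × 9.7 × 10²⁵))^(1/3)
    = 3.8 × 10⁷ m

3.8 × 10⁷ m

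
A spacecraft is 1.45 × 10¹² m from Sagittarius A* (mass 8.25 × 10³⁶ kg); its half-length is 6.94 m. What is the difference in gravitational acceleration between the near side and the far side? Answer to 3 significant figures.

5.01 × 10⁻⁹ m/s²

a_tidal = 4GMr/d³
        = 4 × (6.674 × 10⁻¹¹) × (8.25 × 10³⁶) × (6.94) / (1.45 × 10¹²)³
        = 5.01 × 10⁻⁹ m/s²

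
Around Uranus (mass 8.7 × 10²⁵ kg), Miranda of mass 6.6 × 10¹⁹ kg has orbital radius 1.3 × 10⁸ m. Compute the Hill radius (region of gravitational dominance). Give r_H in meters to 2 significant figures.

r_H ≈ a (m/3M)^(1/3)
    = (1.3 × 10⁸) × (6.6 × 10¹⁹ / (3 × 8.7 × 10²⁵))^(1/3)
    = 8.2 × 10⁵ m

8.2 × 10⁵ m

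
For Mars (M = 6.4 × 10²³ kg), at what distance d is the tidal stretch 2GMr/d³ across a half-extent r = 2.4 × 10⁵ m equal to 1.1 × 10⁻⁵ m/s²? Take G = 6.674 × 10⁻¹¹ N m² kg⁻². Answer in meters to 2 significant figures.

2GMr/d³ = a_tidal  ⇒  d = (2GMr / a_tidal)^(1/3)
d = (2 × 6.674×10⁻¹¹ × (6.4 × 10²³) × (2.4 × 10⁵) / (1.1 × 10⁻⁵))^(1/3)
  = 1.2 × 10⁸ m

1.2 × 10⁸ m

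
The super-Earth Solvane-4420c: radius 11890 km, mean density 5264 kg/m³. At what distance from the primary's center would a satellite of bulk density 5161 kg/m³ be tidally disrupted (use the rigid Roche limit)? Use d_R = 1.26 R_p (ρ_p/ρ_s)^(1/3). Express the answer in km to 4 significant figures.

d_R = 1.26 × 11890 km × (5264/5161)^(1/3)
    = 15080 km

15080 km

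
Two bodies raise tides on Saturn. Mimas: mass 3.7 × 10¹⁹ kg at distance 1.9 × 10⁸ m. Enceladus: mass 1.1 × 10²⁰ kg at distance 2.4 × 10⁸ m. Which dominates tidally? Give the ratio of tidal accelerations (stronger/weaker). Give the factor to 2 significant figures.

The tide-raising term goes as M/d³ (the gradient of a 1/d² field).
Mimas: (3.7 × 10¹⁹) / (1.9 × 10⁸)³ = 5.394 × 10⁻⁶
Enceladus: (1.1 × 10²⁰) / (2.4 × 10⁸)³ = 7.957 × 10⁻⁶
Ratio (larger/smaller) = 1.5

Enceladus, by a factor of ≈ 1.5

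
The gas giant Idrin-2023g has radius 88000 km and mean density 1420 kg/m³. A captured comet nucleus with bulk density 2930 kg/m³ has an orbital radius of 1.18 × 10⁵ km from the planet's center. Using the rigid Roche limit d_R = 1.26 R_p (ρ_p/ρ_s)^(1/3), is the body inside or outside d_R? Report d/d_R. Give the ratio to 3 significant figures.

d_R = 1.26 × (88000 km) × (1420/2930)^(1/3) = 87100 km
d/d_R = (1.18 × 10⁵) / (87100) = 1.35
Since d/d_R > 1, the body is outside the Roche limit.

outside; d/d_R ≈ 1.35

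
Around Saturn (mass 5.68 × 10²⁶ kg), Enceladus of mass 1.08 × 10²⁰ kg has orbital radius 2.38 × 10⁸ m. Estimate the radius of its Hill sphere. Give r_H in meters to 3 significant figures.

r_H ≈ a (m/3M)^(1/3)
    = (2.38 × 10⁸) × (1.08 × 10²⁰ / (3 × 5.68 × 10²⁶))^(1/3)
    = 9.49 × 10⁵ m

9.49 × 10⁵ m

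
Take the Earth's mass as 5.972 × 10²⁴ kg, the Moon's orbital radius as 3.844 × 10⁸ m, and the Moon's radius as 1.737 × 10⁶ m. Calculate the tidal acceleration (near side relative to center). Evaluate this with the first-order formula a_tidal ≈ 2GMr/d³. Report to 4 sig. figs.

Δa = 2GMr/d³
   = 2 × (6.674 × 10⁻¹¹) × (5.972 × 10²⁴) × (1.737 × 10⁶) / (3.844 × 10⁸)³
   = 2.438 × 10⁻⁵ m/s²

2.438 × 10⁻⁵ m/s²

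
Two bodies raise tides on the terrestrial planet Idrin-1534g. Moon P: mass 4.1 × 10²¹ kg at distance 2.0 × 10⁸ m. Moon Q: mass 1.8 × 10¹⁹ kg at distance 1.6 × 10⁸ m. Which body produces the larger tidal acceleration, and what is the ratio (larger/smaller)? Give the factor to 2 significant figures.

Moon P, by a factor of ≈ 120

The tide-raising term goes as M/d³ (the gradient of a 1/d² field).
Moon P: (4.1 × 10²¹) / (2.0 × 10⁸)³ = 5.125 × 10⁻⁴
Moon Q: (1.8 × 10¹⁹) / (1.6 × 10⁸)³ = 4.395 × 10⁻⁶
Ratio (larger/smaller) = 120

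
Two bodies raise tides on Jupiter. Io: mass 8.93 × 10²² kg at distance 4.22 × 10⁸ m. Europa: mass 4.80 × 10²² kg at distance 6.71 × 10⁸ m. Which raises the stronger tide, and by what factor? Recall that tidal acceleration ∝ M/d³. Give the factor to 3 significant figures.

Tidal acceleration ∝ M/d³, so compare M/d³ for each.
Io: (8.93 × 10²²) / (4.22 × 10⁸)³ = 1.188 × 10⁻³
Europa: (4.80 × 10²²) / (6.71 × 10⁸)³ = 1.589 × 10⁻⁴
Ratio (larger/smaller) = 7.48

Io, by a factor of ≈ 7.48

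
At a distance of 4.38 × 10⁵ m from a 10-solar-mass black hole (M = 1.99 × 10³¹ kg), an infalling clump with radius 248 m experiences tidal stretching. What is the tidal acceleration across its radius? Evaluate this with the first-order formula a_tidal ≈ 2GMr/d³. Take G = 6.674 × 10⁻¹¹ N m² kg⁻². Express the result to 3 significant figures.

a_tidal = 2GMr/d³
        = 2 × (6.674 × 10⁻¹¹) × (1.99 × 10³¹) × (248) / (4.38 × 10⁵)³
        = 7.84 × 10⁶ m/s²

7.84 × 10⁶ m/s²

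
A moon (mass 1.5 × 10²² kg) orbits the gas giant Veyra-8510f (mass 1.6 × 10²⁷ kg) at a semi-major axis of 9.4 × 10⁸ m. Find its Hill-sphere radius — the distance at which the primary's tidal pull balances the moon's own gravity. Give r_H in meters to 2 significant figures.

1.4 × 10⁷ m

r_H ≈ a (m/3M)^(1/3)
    = (9.4 × 10⁸) × (1.5 × 10²² / (3 × 1.6 × 10²⁷))^(1/3)
    = 1.4 × 10⁷ m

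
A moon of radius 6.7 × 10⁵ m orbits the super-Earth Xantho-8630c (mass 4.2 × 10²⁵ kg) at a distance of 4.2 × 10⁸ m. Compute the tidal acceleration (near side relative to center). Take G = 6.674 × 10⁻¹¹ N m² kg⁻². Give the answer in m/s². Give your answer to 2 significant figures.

Differencing GM/(d−r)² and GM/d² to first order in r/d gives 2GMr/d³.
Δg = 2GMr/d³
   = 2 × (6.674 × 10⁻¹¹) × (4.2 × 10²⁵) × (6.7 × 10⁵) / (4.2 × 10⁸)³
   = 5.1 × 10⁻⁵ m/s²

5.1 × 10⁻⁵ m/s²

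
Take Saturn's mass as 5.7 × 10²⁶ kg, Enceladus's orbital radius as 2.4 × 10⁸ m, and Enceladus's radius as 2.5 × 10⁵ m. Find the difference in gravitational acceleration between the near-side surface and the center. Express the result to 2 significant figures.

Δa = 2GMr/d³
   = 2 × (6.674 × 10⁻¹¹) × (5.7 × 10²⁶) × (2.5 × 10⁵) / (2.4 × 10⁸)³
   = 1.4 × 10⁻³ m/s²

1.4 × 10⁻³ m/s²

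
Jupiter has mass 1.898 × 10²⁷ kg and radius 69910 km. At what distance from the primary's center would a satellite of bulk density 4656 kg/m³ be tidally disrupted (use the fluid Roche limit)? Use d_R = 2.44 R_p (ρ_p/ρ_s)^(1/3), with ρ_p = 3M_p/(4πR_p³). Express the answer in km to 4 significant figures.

ρ_p = 3M_p/(4πR_p³) = 3 × (1.898 × 10²⁷) / (4π × (6.991 × 10⁷ m)³) = 1326 kg/m³
d_R = 2.44 × 69910 km × (1326/4656)^(1/3)
    = 1.122 × 10⁵ km

1.122 × 10⁵ km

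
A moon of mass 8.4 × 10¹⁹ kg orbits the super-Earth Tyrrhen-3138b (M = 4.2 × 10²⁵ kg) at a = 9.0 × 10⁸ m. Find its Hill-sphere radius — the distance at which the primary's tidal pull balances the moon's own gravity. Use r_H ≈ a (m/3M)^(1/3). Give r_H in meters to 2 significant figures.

7.9 × 10⁶ m

r_H ≈ a (m/3M)^(1/3)
    = (9.0 × 10⁸) × (8.4 × 10¹⁹ / (3 × 4.2 × 10²⁵))^(1/3)
    = 7.9 × 10⁶ m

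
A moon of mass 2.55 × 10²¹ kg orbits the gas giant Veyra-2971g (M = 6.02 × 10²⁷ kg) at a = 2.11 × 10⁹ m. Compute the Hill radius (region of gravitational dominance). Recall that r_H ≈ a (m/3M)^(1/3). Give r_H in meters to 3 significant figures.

r_H ≈ a (m/3M)^(1/3)
    = (2.11 × 10⁹) × (2.55 × 10²¹ / (3 × 6.02 × 10²⁷))^(1/3)
    = 1.10 × 10⁷ m

1.10 × 10⁷ m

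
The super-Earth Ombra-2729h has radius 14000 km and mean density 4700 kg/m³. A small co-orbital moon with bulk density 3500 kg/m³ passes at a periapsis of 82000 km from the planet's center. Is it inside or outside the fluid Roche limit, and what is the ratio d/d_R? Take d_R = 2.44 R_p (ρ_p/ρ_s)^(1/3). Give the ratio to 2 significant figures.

d_R = 2.44 × (14000 km) × (4700/3500)^(1/3) = 37690 km
d/d_R = (82000) / (37690) = 2.2
Since d/d_R > 1, the body is outside the Roche limit.

outside; d/d_R ≈ 2.2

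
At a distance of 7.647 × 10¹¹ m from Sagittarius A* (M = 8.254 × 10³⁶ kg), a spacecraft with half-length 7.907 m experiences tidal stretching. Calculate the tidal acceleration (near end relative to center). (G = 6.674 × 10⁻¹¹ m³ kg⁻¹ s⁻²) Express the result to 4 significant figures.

The tidal stretch is the gradient of GM/d² times the body's extent r, hence the 1/d³ dependence.
Δa = 2GMr/d³
   = 2 × (6.674 × 10⁻¹¹) × (8.254 × 10³⁶) × (7.907) / (7.647 × 10¹¹)³
   = 1.948 × 10⁻⁸ m/s²

1.948 × 10⁻⁸ m/s²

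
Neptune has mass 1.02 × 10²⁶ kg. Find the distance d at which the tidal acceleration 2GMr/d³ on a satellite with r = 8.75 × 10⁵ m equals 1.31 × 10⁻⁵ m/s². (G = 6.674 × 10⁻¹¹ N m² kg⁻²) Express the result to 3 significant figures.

9.69 × 10⁸ m

2GMr/d³ = a_tidal  ⇒  d = (2GMr / a_tidal)^(1/3)
d = (2 × 6.674×10⁻¹¹ × (1.02 × 10²⁶) × (8.75 × 10⁵) / (1.31 × 10⁻⁵))^(1/3)
  = 9.69 × 10⁸ m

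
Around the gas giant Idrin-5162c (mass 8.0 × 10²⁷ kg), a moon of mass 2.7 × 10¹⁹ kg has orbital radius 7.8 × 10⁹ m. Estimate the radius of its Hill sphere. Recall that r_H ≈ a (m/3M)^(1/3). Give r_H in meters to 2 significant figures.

r_H ≈ a (m/3M)^(1/3)
    = (7.8 × 10⁹) × (2.7 × 10¹⁹ / (3 × 8.0 × 10²⁷))^(1/3)
    = 8.1 × 10⁶ m

8.1 × 10⁶ m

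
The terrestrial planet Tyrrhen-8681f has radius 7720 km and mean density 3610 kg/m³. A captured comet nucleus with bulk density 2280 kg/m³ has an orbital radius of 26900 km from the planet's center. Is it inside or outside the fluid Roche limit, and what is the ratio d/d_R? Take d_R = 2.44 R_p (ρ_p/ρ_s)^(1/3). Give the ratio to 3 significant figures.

outside; d/d_R ≈ 1.23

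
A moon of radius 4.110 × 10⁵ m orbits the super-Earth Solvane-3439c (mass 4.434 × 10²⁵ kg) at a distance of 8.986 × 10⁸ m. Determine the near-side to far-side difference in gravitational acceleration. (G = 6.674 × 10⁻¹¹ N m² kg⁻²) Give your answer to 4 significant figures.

Differencing GM/(d−r)² and GM/(d+r)² to first order in r/d gives 4GMr/d³.
Δa = 4GMr/d³
   = 4 × (6.674 × 10⁻¹¹) × (4.434 × 10²⁵) × (4.110 × 10⁵) / (8.986 × 10⁸)³
   = 6.705 × 10⁻⁶ m/s²

6.705 × 10⁻⁶ m/s²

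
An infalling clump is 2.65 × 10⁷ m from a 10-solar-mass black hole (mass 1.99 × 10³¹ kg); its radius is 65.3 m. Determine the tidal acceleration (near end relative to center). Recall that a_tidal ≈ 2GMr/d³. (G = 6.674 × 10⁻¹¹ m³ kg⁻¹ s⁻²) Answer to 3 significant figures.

Δa = 2GMr/d³
   = 2 × (6.674 × 10⁻¹¹) × (1.99 × 10³¹) × (65.3) / (2.65 × 10⁷)³
   = 9.32 m/s²

9.32 m/s²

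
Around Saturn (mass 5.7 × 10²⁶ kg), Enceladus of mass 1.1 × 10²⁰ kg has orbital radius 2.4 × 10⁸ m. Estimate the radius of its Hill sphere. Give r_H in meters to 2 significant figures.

9.6 × 10⁵ m

r_H ≈ a (m/3M)^(1/3)
    = (2.4 × 10⁸) × (1.1 × 10²⁰ / (3 × 5.7 × 10²⁶))^(1/3)
    = 9.6 × 10⁵ m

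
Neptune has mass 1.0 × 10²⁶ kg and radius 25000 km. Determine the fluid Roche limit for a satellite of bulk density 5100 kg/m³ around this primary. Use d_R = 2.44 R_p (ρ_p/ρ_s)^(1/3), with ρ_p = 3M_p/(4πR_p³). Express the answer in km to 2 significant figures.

ρ_p = 3M_p/(4πR_p³) = 3 × (1.0 × 10²⁶) / (4π × (2.5 × 10⁷ m)³) = 1500 kg/m³
d_R = 2.44 × 25000 km × (1500/5100)^(1/3)
    = 41000 km

41000 km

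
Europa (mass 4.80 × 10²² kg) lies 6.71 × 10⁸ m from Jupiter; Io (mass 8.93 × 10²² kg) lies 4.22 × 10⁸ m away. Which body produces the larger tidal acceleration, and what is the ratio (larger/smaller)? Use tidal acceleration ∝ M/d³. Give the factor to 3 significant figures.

Io, by a factor of ≈ 7.48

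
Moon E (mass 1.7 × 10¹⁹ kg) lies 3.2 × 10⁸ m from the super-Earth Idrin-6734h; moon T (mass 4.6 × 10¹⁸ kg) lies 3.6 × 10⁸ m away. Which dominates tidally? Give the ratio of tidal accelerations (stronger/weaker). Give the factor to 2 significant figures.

Tidal stretch scales as M/d³; compute that for each body.
Moon E: (1.7 × 10¹⁹) / (3.2 × 10⁸)³ = 5.188 × 10⁻⁷
Moon T: (4.6 × 10¹⁸) / (3.6 × 10⁸)³ = 9.859 × 10⁻⁸
Ratio (larger/smaller) = 5.3

Moon E, by a factor of ≈ 5.3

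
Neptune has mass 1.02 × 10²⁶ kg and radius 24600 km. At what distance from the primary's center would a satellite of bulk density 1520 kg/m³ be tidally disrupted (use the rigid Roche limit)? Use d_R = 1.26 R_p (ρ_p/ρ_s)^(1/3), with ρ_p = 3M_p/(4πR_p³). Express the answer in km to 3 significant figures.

31800 km

ρ_p = 3M_p/(4πR_p³) = 3 × (1.02 × 10²⁶) / (4π × (2.46 × 10⁷ m)³) = 1640 kg/m³
d_R = 1.26 × 24600 km × (1640/1520)^(1/3)
    = 31800 km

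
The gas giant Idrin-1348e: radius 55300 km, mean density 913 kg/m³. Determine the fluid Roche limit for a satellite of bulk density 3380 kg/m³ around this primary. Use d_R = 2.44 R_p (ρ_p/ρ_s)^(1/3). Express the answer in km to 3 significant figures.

87200 km

d_R = 2.44 × 55300 km × (913/3380)^(1/3)
    = 87200 km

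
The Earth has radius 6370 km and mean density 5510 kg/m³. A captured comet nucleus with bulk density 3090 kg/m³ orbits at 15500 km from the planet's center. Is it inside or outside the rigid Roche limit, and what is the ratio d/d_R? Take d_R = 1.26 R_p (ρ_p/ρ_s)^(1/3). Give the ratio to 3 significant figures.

outside; d/d_R ≈ 1.59

d_R = 1.26 × (6370 km) × (5510/3090)^(1/3) = 9733 km
d/d_R = (15500) / (9733) = 1.59
Since d/d_R > 1, the body is outside the Roche limit.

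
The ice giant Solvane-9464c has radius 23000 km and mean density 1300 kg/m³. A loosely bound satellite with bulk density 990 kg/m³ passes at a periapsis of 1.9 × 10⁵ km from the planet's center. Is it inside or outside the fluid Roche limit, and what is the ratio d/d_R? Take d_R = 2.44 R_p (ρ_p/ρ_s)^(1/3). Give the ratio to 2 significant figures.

d_R = 2.44 × (23000 km) × (1300/990)^(1/3) = 61450 km
d/d_R = (1.9 × 10⁵) / (61450) = 3.1
Since d/d_R > 1, the body is outside the Roche limit.

outside; d/d_R ≈ 3.1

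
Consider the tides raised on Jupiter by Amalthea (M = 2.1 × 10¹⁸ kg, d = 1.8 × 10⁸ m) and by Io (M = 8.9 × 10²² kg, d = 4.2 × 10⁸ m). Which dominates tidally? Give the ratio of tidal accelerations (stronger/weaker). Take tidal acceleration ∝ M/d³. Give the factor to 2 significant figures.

Tidal acceleration ∝ M/d³, so compare M/d³ for each.
Amalthea: (2.1 × 10¹⁸) / (1.8 × 10⁸)³ = 3.601 × 10⁻⁷
Io: (8.9 × 10²²) / (4.2 × 10⁸)³ = 1.201 × 10⁻³
Ratio (larger/smaller) = 3300

Io, by a factor of ≈ 3300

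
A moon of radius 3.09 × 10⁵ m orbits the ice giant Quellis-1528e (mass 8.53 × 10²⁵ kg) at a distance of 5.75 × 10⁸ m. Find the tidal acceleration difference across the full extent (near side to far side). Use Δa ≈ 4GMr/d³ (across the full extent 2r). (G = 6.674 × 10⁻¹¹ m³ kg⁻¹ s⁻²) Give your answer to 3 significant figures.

3.70 × 10⁻⁵ m/s²

Δa = 4GMr/d³
   = 4 × (6.674 × 10⁻¹¹) × (8.53 × 10²⁵) × (3.09 × 10⁵) / (5.75 × 10⁸)³
   = 3.70 × 10⁻⁵ m/s²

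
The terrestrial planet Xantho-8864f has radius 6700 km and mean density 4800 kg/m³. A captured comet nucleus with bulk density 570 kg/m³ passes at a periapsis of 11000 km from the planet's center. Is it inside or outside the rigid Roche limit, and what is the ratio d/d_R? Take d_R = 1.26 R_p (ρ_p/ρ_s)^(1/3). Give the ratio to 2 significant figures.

inside; d/d_R ≈ 0.64

d_R = 1.26 × (6700 km) × (4800/570)^(1/3) = 17180 km
d/d_R = (11000) / (17180) = 0.64
Since d/d_R < 1, the body is inside the Roche limit.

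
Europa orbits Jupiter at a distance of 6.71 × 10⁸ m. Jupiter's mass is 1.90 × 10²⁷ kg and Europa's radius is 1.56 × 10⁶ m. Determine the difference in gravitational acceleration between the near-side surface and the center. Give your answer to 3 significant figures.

Δa = 2GMr/d³
   = 2 × (6.674 × 10⁻¹¹) × (1.90 × 10²⁷) × (1.56 × 10⁶) / (6.71 × 10⁸)³
   = 1.31 × 10⁻³ m/s²

1.31 × 10⁻³ m/s²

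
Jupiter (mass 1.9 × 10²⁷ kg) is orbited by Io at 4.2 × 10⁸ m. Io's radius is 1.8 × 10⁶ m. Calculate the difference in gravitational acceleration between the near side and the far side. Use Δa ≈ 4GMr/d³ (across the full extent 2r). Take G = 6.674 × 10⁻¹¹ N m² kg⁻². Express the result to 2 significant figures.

Differencing GM/(d−r)² and GM/(d+r)² to first order in r/d gives 4GMr/d³.
Δa = 4GMr/d³
   = 4 × (6.674 × 10⁻¹¹) × (1.9 × 10²⁷) × (1.8 × 10⁶) / (4.2 × 10⁸)³
   = 1.2 × 10⁻² m/s²

1.2 × 10⁻² m/s²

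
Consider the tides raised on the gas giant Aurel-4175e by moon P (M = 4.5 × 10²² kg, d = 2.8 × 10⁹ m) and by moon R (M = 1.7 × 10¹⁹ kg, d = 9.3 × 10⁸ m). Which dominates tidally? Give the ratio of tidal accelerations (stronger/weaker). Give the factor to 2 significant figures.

Moon P, by a factor of ≈ 97

The tide-raising term goes as M/d³ (the gradient of a 1/d² field).
Moon P: (4.5 × 10²²) / (2.8 × 10⁹)³ = 2.050 × 10⁻⁶
Moon R: (1.7 × 10¹⁹) / (9.3 × 10⁸)³ = 2.113 × 10⁻⁸
Ratio (larger/smaller) = 97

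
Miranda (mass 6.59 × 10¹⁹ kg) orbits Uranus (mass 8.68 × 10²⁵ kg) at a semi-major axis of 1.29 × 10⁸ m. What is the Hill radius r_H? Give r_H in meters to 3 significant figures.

r_H ≈ a (m/3M)^(1/3)
    = (1.29 × 10⁸) × (6.59 × 10¹⁹ / (3 × 8.68 × 10²⁵))^(1/3)
    = 8.16 × 10⁵ m

8.16 × 10⁵ m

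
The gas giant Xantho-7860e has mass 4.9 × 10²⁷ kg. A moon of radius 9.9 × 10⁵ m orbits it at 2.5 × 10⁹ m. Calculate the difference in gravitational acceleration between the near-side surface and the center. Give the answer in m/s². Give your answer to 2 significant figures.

Δa = 2GMr/d³
   = 2 × (6.674 × 10⁻¹¹) × (4.9 × 10²⁷) × (9.9 × 10⁵) / (2.5 × 10⁹)³
   = 4.1 × 10⁻⁵ m/s²

4.1 × 10⁻⁵ m/s²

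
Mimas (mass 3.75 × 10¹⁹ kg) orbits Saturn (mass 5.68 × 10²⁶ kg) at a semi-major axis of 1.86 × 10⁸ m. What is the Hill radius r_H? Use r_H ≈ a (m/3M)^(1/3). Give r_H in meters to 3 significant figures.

5.21 × 10⁵ m

r_H ≈ a (m/3M)^(1/3)
    = (1.86 × 10⁸) × (3.75 × 10¹⁹ / (3 × 5.68 × 10²⁶))^(1/3)
    = 5.21 × 10⁵ m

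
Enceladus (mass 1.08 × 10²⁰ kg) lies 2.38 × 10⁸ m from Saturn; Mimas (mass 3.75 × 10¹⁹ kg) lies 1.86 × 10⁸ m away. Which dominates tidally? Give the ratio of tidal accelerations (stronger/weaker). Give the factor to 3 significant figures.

Compare M/d³ for the two perturbers:
Enceladus: (1.08 × 10²⁰) / (2.38 × 10⁸)³ = 8.011 × 10⁻⁶
Mimas: (3.75 × 10¹⁹) / (1.86 × 10⁸)³ = 5.828 × 10⁻⁶
Ratio (larger/smaller) = 1.37

Enceladus, by a factor of ≈ 1.37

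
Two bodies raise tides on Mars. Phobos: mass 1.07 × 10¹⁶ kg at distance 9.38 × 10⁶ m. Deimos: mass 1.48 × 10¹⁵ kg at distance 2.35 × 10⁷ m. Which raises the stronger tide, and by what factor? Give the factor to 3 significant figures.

Phobos, by a factor of ≈ 114

The tide-raising term goes as M/d³ (the gradient of a 1/d² field).
Phobos: (1.07 × 10¹⁶) / (9.38 × 10⁶)³ = 1.297 × 10⁻⁵
Deimos: (1.48 × 10¹⁵) / (2.35 × 10⁷)³ = 1.140 × 10⁻⁷
Ratio (larger/smaller) = 114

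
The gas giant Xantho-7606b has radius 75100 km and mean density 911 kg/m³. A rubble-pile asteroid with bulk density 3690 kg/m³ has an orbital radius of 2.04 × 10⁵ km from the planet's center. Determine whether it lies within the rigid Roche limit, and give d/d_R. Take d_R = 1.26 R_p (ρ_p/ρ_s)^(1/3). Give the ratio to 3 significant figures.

d_R = 1.26 × (75100 km) × (911/3690)^(1/3) = 59360 km
d/d_R = (2.04 × 10⁵) / (59360) = 3.44
Since d/d_R > 1, the body is outside the Roche limit.

outside; d/d_R ≈ 3.44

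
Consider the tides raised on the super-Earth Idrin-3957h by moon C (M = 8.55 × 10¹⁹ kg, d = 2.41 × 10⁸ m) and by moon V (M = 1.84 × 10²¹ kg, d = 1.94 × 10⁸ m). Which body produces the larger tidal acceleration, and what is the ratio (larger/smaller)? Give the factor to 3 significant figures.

Compare M/d³ for the two perturbers:
Moon C: (8.55 × 10¹⁹) / (2.41 × 10⁸)³ = 6.108 × 10⁻⁶
Moon V: (1.84 × 10²¹) / (1.94 × 10⁸)³ = 2.520 × 10⁻⁴
Ratio (larger/smaller) = 41.3

Moon V, by a factor of ≈ 41.3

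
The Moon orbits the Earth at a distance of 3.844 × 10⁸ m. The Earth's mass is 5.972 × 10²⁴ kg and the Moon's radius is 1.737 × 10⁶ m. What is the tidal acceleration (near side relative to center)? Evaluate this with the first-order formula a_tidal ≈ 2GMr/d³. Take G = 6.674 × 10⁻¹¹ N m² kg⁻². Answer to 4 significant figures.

Differencing GM/(d−r)² and GM/d² to first order in r/d gives 2GMr/d³.
Δa = 2GMr/d³
   = 2 × (6.674 × 10⁻¹¹) × (5.972 × 10²⁴) × (1.737 × 10⁶) / (3.844 × 10⁸)³
   = 2.438 × 10⁻⁵ m/s²

2.438 × 10⁻⁵ m/s²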